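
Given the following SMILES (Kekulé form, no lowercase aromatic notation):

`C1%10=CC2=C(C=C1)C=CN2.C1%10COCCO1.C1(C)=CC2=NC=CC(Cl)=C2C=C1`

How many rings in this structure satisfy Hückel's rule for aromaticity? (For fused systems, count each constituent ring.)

4

The SMILES encodes a six-membered carbon ring with three alternating C=C double bonds, fused to a five-membered ring containing one N–H nitrogen and two C=C double bonds; a six-membered saturated ring with oxygens at positions 1 and 4; two fused six-membered rings, each with three alternating double bonds; one ring is all carbon and the other has one ring nitrogen.
The fused 6/5-membered bicyclic (with one N–H) is a single π system with 9 sp² atoms and 10 π electrons from ring double bonds plus a heteroatom lone pair. 10 = 4(2)+2, so the system is aromatic and both rings count as aromatic (indole).
The 6-membered ring with two oxygens (1,4) has only sp³ atoms, so it is not fully conjugated — not aromatic (1,4-dioxane).
The fused 6/6-membered bicyclic (with one nitrogen) is a single π system with 10 sp² atoms and 10 π electrons from ring double bonds. 10 = 4(2)+2, so the system is aromatic and both rings count as aromatic (quinoline).
4 of the 5 rings are aromatic. Total: 4.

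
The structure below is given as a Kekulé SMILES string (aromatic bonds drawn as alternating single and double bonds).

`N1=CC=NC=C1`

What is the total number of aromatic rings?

The SMILES encodes a six-membered ring with nitrogens at positions 1 and 4 and three alternating double bonds.
The 6-membered ring with two nitrogens (1,4) has a continuous p-orbital overlap around the ring; 3 ring double bonds give 6 π electrons. That satisfies 4n+2 with n=1, so it is aromatic (pyrazine).

1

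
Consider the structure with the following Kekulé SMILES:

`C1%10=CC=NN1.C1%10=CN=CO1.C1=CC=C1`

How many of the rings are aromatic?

2

The SMILES encodes a five-membered ring with two adjacent nitrogens (one bearing H, one in a double bond) and two double bonds; a five-membered ring with an oxygen at position 1 and a nitrogen at position 3 (in a C=N bond), with two double bonds; a four-membered carbon ring with two alternating C=C double bonds.
The 5-membered ring with two adjacent nitrogens (one N–H, one =N–) has a continuous p-orbital overlap around the ring; 2 ring double bonds (4 π electrons) plus a heteroatom lone pair (2) give 6 π electrons. Since 6 = 4n+2 (n=1), it is aromatic (pyrazole).
The 5-membered ring with one oxygen and one =N– is planar and fully conjugated; 2 ring double bonds (4 π electrons) plus a heteroatom lone pair (2) give 6 π electrons. Since 6 = 4n+2 (n=1), it is aromatic (oxazole).
The 4-membered ring has only sp² ring atoms; a planar conformation would have a fully conjugated π system of 4 electrons. But 4 = 4(1), which is 4n not 4n+2, so it is not aromatic (cyclobutadiene) — cyclobutadiene is antiaromatic and distorts to a rectangle.
2 of the 3 rings are aromatic. Total: 2.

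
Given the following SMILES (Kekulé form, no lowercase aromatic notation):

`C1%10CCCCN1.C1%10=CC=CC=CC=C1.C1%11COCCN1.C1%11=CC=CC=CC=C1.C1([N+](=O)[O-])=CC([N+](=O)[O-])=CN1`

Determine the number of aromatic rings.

The SMILES encodes a six-membered saturated ring of five carbons and one N–H nitrogen; an eight-membered carbon ring with four alternating C=C double bonds; a six-membered saturated ring with an oxygen and an N–H nitrogen at positions 1 and 4; an eight-membered carbon ring with four alternating C=C double bonds; a five-membered ring of four carbons and one nitrogen bearing a hydrogen, with two C=C double bonds.
The 6-membered ring with one N–H has only sp³ atoms, so it is not fully conjugated — not aromatic (piperidine).
The 8-membered ring has only sp² ring atoms; a planar conformation would have a fully conjugated π system of 8 electrons. But 8 = 4(2), which is 4n not 4n+2, so it is not aromatic (cyclooctatetraene) — cyclooctatetraene distorts into a non-planar tub to avoid antiaromaticity.
The 6-membered ring with one oxygen and one N–H (1,4) has only sp³ atoms, so it is not fully conjugated — not aromatic (morpholine).
The second 8-membered ring has only sp² ring atoms; a planar conformation would have a fully conjugated π system of 8 electrons. But 8 = 4(2), which is 4n not 4n+2, so it is not aromatic (cyclooctatetraene) — cyclooctatetraene distorts into a non-planar tub to avoid antiaromaticity.
The 5-membered ring with one N–H is planar and fully conjugated; 2 ring double bonds (4 π electrons) plus a heteroatom lone pair (2) give 6 π electrons. Since 6 = 4n+2 (n=1), it is aromatic (pyrrole).
1 of the 5 rings is aromatic. Total: 1.

1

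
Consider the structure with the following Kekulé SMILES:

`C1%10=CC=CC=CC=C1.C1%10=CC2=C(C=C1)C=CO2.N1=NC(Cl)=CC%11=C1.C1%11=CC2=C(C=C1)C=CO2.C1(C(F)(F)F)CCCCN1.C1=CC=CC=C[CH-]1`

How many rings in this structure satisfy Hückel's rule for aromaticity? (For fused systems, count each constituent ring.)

5

The SMILES encodes an eight-membered carbon ring with four alternating C=C double bonds; a six-membered carbon ring with three alternating C=C double bonds, fused to a five-membered ring containing one oxygen and two C=C double bonds; a six-membered ring with two adjacent nitrogens and three alternating double bonds; a six-membered carbon ring with three alternating C=C double bonds, fused to a five-membered ring containing one oxygen and two C=C double bonds; a six-membered saturated ring of five carbons and one N–H nitrogen; a seven-membered all-carbon ring bearing a negative charge on one carbon, with three C=C double bonds.
The 8-membered ring has only sp² ring atoms; a planar conformation would have a fully conjugated π system of 8 electrons. But 8 = 4(2), which is 4n not 4n+2, so it is not aromatic (cyclooctatetraene) — cyclooctatetraene distorts into a non-planar tub to avoid antiaromaticity.
The fused 6/5-membered bicyclic (with one oxygen) is a single π system with 9 sp² atoms and 10 π electrons from ring double bonds plus a heteroatom lone pair. 10 = 4(2)+2, so the system is aromatic and both rings count as aromatic (benzofuran).
The 6-membered ring with two nitrogens (1,2) is planar and fully conjugated; 3 ring double bonds give 6 π electrons. That satisfies 4n+2 with n=1, so it is aromatic (pyridazine).
The fused 6/5-membered bicyclic (with one oxygen) is a single π system with 9 sp² atoms and 10 π electrons from ring double bonds plus a heteroatom lone pair. 10 = 4(2)+2, so the system is aromatic and both rings count as aromatic (benzofuran).
The 6-membered ring with one N–H has only sp³ atoms, so it is not fully conjugated — not aromatic (piperidine).
The 7-membered ring has only sp² ring atoms; a planar conformation would have a fully conjugated π system of 8 electrons. But 8 = 4(2), which is 4n not 4n+2, so it is not aromatic (cycloheptatrienyl anion).
5 of the 8 rings are aromatic. Total: 5.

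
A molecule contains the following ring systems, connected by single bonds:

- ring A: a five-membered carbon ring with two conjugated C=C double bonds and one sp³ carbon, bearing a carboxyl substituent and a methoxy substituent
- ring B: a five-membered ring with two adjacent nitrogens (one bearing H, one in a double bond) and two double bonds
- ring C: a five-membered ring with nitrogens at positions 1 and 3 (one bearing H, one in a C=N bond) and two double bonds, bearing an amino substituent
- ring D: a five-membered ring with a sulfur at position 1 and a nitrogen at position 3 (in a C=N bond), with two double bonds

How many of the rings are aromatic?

3

Ring A has one sp³ carbon, so it is not fully conjugated — not aromatic (cyclopentadiene).
Ring B has a continuous p-orbital overlap around the ring; 2 ring double bonds (4 π electrons) plus a heteroatom lone pair (2) give 6 π electrons. Since 6 = 4n+2 (n=1), ring B is aromatic (pyrazole).
Ring C is planar and fully conjugated; 2 ring double bonds (4 π electrons) plus a heteroatom lone pair (2) give 6 π electrons. 6 = 4(1)+2, so ring C is aromatic (imidazole).
Ring D is fully conjugated (every ring atom contributes a p orbital); 2 ring double bonds (4 π electrons) plus a heteroatom lone pair (2) give 6 π electrons. Since 6 = 4n+2 (n=1), ring D is aromatic (thiazole).
Aromatic: B, C, D. Total: 3.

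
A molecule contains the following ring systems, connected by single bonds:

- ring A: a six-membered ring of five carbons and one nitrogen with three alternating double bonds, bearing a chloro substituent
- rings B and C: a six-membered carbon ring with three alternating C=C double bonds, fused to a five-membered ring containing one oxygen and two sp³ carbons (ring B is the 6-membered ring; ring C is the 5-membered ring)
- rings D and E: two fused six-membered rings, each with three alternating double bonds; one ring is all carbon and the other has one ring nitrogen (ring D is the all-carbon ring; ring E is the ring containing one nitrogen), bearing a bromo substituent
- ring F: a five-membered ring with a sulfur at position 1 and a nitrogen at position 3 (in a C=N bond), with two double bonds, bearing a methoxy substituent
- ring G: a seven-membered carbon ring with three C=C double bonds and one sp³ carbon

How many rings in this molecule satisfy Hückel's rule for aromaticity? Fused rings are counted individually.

Ring A is planar and fully conjugated; 3 ring double bonds give 6 π electrons. That satisfies 4n+2 with n=1, so ring A is aromatic (pyridine).
Ring B has a continuous p-orbital overlap around the ring; 3 ring double bonds give 6 π electrons. That satisfies 4n+2 with n=1, so ring B is aromatic (benzene ring).
Ring C has two sp³ carbons, so it is not fully conjugated — not aromatic (oxolane ring).
Rings D and E form a fused bicyclic system (with one nitrogen) with 10 sp² atoms and 10 π electrons from ring double bonds. 10 = 4(2)+2, so the system is aromatic and both rings count as aromatic (quinoline).
Ring F is fully conjugated (every ring atom contributes a p orbital); 2 ring double bonds (4 π electrons) plus a heteroatom lone pair (2) give 6 π electrons. 6 = 4(1)+2, so ring F is aromatic (thiazole).
Ring G has one sp³ carbon, so it is not fully conjugated — not aromatic (cycloheptatriene).
Aromatic: A, B, D, E, F. Total: 5.

5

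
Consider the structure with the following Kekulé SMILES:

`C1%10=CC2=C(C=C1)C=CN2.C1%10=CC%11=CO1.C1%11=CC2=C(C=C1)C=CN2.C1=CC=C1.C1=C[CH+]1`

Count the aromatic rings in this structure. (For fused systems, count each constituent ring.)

The SMILES encodes a six-membered carbon ring with three alternating C=C double bonds, fused to a five-membered ring containing one N–H nitrogen and two C=C double bonds; a five-membered ring of four carbons and one oxygen, with two C=C double bonds; a six-membered carbon ring with three alternating C=C double bonds, fused to a five-membered ring containing one N–H nitrogen and two C=C double bonds; a four-membered carbon ring with two alternating C=C double bonds; a three-membered all-carbon ring bearing a positive charge on one carbon, with one C=C double bond.
The fused 6/5-membered bicyclic (with one N–H) is a single π system with 9 sp² atoms and 10 π electrons from ring double bonds plus a heteroatom lone pair. 10 = 4(2)+2, so the system is aromatic and both rings count as aromatic (indole).
The 5-membered ring with one oxygen is fully conjugated (every ring atom contributes a p orbital); 2 ring double bonds (4 π electrons) plus a heteroatom lone pair (2) give 6 π electrons. 6 = 4(1)+2, so it is aromatic (furan).
The fused 6/5-membered bicyclic (with one N–H) is a single π system with 9 sp² atoms and 10 π electrons from ring double bonds plus a heteroatom lone pair. 10 = 4(2)+2, so the system is aromatic and both rings count as aromatic (indole).
The 4-membered ring has only sp² ring atoms; a planar conformation would have a fully conjugated π system of 4 electrons. But 4 = 4(1), which is 4n not 4n+2, so it is not aromatic (cyclobutadiene) — cyclobutadiene is antiaromatic and distorts to a rectangle.
The 3-membered ring is fully conjugated (every ring atom contributes a p orbital); 1 ring double bond (2 π electrons) plus the carbocation's empty p orbital (0, but keeps the ring conjugated) give 2 π electrons. 2 = 4(0)+2, so it is aromatic (cyclopropenyl cation).
6 of the 7 rings are aromatic. Total: 6.

6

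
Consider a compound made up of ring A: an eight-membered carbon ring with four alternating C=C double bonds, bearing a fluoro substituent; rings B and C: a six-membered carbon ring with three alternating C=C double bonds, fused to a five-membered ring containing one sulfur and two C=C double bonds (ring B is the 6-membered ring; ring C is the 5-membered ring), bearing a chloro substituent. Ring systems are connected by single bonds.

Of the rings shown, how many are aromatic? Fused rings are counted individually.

2

Ring A has only sp² ring atoms; a planar conformation would have a fully conjugated π system of 8 electrons. But 8 = 4(2), which is 4n not 4n+2, so ring A is not aromatic (cyclooctatetraene) — cyclooctatetraene distorts into a non-planar tub to avoid antiaromaticity.
Rings B and C form a fused bicyclic system (with one sulfur) with 9 sp² atoms and 10 π electrons from ring double bonds plus a heteroatom lone pair. 10 = 4(2)+2, so the system is aromatic and both rings count as aromatic (benzothiophene).
Aromatic: B, C. Total: 2.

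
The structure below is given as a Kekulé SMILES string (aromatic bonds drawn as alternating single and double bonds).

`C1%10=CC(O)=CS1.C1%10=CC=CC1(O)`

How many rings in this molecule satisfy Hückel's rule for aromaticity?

The SMILES encodes a five-membered ring of four carbons and one sulfur, with two C=C double bonds; a five-membered carbon ring with two conjugated C=C double bonds and one sp³ carbon.
The 5-membered ring with one sulfur is fully conjugated (every ring atom contributes a p orbital); 2 ring double bonds (4 π electrons) plus a heteroatom lone pair (2) give 6 π electrons. That satisfies 4n+2 with n=1, so it is aromatic (thiophene).
The 5-membered ring has one sp³ carbon, so it is not fully conjugated — not aromatic (cyclopentadiene).
1 of the 2 rings is aromatic. Total: 1.

1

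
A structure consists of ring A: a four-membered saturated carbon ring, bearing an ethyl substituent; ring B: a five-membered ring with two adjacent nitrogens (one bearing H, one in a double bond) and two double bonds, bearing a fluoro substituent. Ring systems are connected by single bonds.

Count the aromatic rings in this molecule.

Ring A has only sp³ atoms, so it is not fully conjugated — not aromatic (cyclobutane).
Ring B has a continuous p-orbital overlap around the ring; 2 ring double bonds (4 π electrons) plus a heteroatom lone pair (2) give 6 π electrons. Since 6 = 4n+2 (n=1), ring B is aromatic (pyrazole).
Aromatic: B. Total: 1.

1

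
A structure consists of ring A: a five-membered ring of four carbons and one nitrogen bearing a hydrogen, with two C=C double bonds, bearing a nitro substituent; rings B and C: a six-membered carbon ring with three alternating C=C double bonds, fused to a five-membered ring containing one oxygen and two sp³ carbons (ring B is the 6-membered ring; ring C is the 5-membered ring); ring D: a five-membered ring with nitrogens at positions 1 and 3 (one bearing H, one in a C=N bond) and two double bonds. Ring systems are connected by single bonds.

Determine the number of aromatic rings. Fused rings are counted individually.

Ring A is fully conjugated (every ring atom contributes a p orbital); 2 ring double bonds (4 π electrons) plus a heteroatom lone pair (2) give 6 π electrons. That satisfies 4n+2 with n=1, so ring A is aromatic (pyrrole).
Ring B is planar and fully conjugated; 3 ring double bonds give 6 π electrons. Since 6 = 4n+2 (n=1), ring B is aromatic (benzene ring).
Ring C has two sp³ carbons, so it is not fully conjugated — not aromatic (oxolane ring).
Ring D is planar and fully conjugated; 2 ring double bonds (4 π electrons) plus a heteroatom lone pair (2) give 6 π electrons. 6 = 4(1)+2, so ring D is aromatic (imidazole).
Aromatic: A, B, D. Total: 3.

3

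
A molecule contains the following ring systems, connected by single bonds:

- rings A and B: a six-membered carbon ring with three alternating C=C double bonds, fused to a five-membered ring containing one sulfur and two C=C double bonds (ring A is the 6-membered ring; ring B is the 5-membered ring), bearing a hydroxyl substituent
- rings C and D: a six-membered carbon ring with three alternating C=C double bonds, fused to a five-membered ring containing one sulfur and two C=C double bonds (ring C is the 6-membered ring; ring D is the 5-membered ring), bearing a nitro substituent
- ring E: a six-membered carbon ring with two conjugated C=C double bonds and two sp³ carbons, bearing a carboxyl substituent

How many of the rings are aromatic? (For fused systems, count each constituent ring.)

4

Rings A and B form a fused bicyclic system (with one sulfur) with 9 sp² atoms and 10 π electrons from ring double bonds plus a heteroatom lone pair. 10 = 4(2)+2, so the system is aromatic and both rings count as aromatic (benzothiophene).
Rings C and D form a fused bicyclic system (with one sulfur) with 9 sp² atoms and 10 π electrons from ring double bonds plus a heteroatom lone pair. 10 = 4(2)+2, so the system is aromatic and both rings count as aromatic (benzothiophene).
Ring E has two sp³ carbons, so it is not fully conjugated — not aromatic (1,3-cyclohexadiene).
Aromatic: A, B, C, D. Total: 4.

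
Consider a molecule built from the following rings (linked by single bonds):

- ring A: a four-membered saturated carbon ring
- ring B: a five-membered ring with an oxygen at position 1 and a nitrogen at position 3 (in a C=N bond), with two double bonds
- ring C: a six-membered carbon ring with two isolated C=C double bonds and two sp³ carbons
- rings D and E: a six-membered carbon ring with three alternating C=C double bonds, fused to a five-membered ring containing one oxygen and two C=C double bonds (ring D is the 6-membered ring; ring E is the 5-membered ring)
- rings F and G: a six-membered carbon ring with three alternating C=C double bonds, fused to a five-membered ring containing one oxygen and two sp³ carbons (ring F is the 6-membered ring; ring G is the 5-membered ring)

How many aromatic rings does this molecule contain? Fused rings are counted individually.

4

Ring A has only sp³ atoms, so it is not fully conjugated — not aromatic (cyclobutane).
Ring B has a continuous p-orbital overlap around the ring; 2 ring double bonds (4 π electrons) plus a heteroatom lone pair (2) give 6 π electrons. 6 = 4(1)+2, so ring B is aromatic (oxazole).
Ring C has two sp³ carbons, so it is not fully conjugated — not aromatic (1,4-cyclohexadiene).
Rings D and E form a fused bicyclic system (with one oxygen) with 9 sp² atoms and 10 π electrons from ring double bonds plus a heteroatom lone pair. 10 = 4(2)+2, so the system is aromatic and both rings count as aromatic (benzofuran).
Ring F is fully conjugated (every ring atom contributes a p orbital); 3 ring double bonds give 6 π electrons. 6 = 4(1)+2, so ring F is aromatic (benzene ring).
Ring G has two sp³ carbons, so it is not fully conjugated — not aromatic (oxolane ring).
Aromatic: B, D, E, F. Total: 4.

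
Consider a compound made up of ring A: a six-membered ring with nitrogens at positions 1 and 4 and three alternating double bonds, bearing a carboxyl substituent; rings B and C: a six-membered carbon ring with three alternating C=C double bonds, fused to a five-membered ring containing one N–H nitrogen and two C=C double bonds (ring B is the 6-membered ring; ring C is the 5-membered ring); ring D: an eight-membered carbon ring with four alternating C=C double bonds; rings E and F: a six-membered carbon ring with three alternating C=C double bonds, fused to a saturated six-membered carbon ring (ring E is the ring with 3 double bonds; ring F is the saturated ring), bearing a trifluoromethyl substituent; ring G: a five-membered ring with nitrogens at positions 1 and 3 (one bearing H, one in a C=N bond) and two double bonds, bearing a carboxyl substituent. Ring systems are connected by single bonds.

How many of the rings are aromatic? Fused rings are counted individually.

5

Ring A has a continuous p-orbital overlap around the ring; 3 ring double bonds give 6 π electrons. 6 = 4(1)+2, so ring A is aromatic (pyrazine).
Rings B and C form a fused bicyclic system (with one N–H) with 9 sp² atoms and 10 π electrons from ring double bonds plus a heteroatom lone pair. 10 = 4(2)+2, so the system is aromatic and both rings count as aromatic (indole).
Ring D has only sp² ring atoms; a planar conformation would have a fully conjugated π system of 8 electrons. But 8 = 4(2), which is 4n not 4n+2, so ring D is not aromatic (cyclooctatetraene) — cyclooctatetraene distorts into a non-planar tub to avoid antiaromaticity.
Ring E is planar and fully conjugated; 3 ring double bonds give 6 π electrons. Since 6 = 4n+2 (n=1), ring E is aromatic (benzene ring).
Ring F has four sp³ carbons, so it is not fully conjugated — not aromatic (cyclohexane ring).
Ring G is fully conjugated (every ring atom contributes a p orbital); 2 ring double bonds (4 π electrons) plus a heteroatom lone pair (2) give 6 π electrons. Since 6 = 4n+2 (n=1), ring G is aromatic (imidazole).
Aromatic: A, B, C, E, G. Total: 5.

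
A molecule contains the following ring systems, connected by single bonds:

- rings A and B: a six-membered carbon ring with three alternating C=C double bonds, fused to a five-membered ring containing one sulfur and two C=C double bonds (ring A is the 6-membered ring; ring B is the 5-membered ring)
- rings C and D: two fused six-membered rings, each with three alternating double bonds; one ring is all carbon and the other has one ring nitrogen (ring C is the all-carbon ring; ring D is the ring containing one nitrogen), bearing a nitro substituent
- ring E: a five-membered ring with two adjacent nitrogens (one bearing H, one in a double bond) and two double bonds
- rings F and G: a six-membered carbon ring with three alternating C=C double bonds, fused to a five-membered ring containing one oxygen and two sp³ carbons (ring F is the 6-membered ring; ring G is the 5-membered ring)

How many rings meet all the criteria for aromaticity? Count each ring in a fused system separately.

Rings A and B form a fused bicyclic system (with one sulfur) with 9 sp² atoms and 10 π electrons from ring double bonds plus a heteroatom lone pair. 10 = 4(2)+2, so the system is aromatic and both rings count as aromatic (benzothiophene).
Rings C and D form a fused bicyclic system (with one nitrogen) with 10 sp² atoms and 10 π electrons from ring double bonds. 10 = 4(2)+2, so the system is aromatic and both rings count as aromatic (quinoline).
Ring E has a continuous p-orbital overlap around the ring; 2 ring double bonds (4 π electrons) plus a heteroatom lone pair (2) give 6 π electrons. 6 = 4(1)+2, so ring E is aromatic (pyrazole).
Ring F is fully conjugated (every ring atom contributes a p orbital); 3 ring double bonds give 6 π electrons. Since 6 = 4n+2 (n=1), ring F is aromatic (benzene ring).
Ring G has two sp³ carbons, so it is not fully conjugated — not aromatic (oxolane ring).
Aromatic: A, B, C, D, E, F. Total: 6.

6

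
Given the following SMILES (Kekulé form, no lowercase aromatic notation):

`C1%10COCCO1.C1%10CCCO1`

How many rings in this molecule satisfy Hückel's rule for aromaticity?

0

The SMILES encodes a six-membered saturated ring with oxygens at positions 1 and 4; a five-membered saturated ring of four carbons and one oxygen.
The 6-membered ring with two oxygens (1,4) has only sp³ atoms, so it is not fully conjugated — not aromatic (1,4-dioxane).
The 5-membered ring with one oxygen has only sp³ atoms, so it is not fully conjugated — not aromatic (tetrahydrofuran).
None of the rings are aromatic. Total: 0.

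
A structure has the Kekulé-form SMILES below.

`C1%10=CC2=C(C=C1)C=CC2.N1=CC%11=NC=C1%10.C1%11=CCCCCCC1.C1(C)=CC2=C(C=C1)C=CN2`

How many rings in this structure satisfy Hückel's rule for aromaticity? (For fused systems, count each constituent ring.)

The SMILES encodes a six-membered carbon ring with three alternating C=C double bonds, fused to a five-membered carbon ring containing one C=C double bond and one sp³ carbon; a six-membered ring with nitrogens at positions 1 and 4 and three alternating double bonds; an eight-membered carbon ring with one C=C double bond; a six-membered carbon ring with three alternating C=C double bonds, fused to a five-membered ring containing one N–H nitrogen and two C=C double bonds.
The 6-membered ring is fully conjugated (every ring atom contributes a p orbital); 3 ring double bonds give 6 π electrons. 6 = 4(1)+2, so it is aromatic (benzene ring).
The 5-membered ring has one sp³ carbon, so it is not fully conjugated — not aromatic (cyclopentene ring).
The 6-membered ring with two nitrogens (1,4) has a continuous p-orbital overlap around the ring; 3 ring double bonds give 6 π electrons. That satisfies 4n+2 with n=1, so it is aromatic (pyrazine).
The 8-membered ring has six sp³ carbons, so it is not fully conjugated — not aromatic (cyclooctene).
The fused 6/5-membered bicyclic (with one N–H) is a single π system with 9 sp² atoms and 10 π electrons from ring double bonds plus a heteroatom lone pair. 10 = 4(2)+2, so the system is aromatic and both rings count as aromatic (indole).
4 of the 6 rings are aromatic. Total: 4.

4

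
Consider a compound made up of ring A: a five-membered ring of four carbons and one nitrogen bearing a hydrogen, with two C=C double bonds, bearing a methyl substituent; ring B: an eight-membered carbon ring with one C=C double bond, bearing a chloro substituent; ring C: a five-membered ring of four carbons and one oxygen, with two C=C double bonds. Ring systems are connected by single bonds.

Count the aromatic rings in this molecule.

Ring A is planar and fully conjugated; 2 ring double bonds (4 π electrons) plus a heteroatom lone pair (2) give 6 π electrons. That satisfies 4n+2 with n=1, so ring A is aromatic (pyrrole).
Ring B has six sp³ carbons, so it is not fully conjugated — not aromatic (cyclooctene).
Ring C is planar and fully conjugated; 2 ring double bonds (4 π electrons) plus a heteroatom lone pair (2) give 6 π electrons. 6 = 4(1)+2, so ring C is aromatic (furan).
Aromatic: A, C. Total: 2.

2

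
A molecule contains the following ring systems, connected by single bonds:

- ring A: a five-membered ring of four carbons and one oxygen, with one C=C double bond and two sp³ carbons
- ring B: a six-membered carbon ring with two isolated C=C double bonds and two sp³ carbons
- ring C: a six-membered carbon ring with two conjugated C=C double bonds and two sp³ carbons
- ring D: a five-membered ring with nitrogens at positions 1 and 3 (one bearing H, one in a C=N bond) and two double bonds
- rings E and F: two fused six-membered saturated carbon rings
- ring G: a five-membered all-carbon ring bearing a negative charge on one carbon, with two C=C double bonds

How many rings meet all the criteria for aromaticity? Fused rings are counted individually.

Ring A has two sp³ carbons, so it is not fully conjugated — not aromatic (2,3-dihydrofuran).
Ring B has two sp³ carbons, so it is not fully conjugated — not aromatic (1,4-cyclohexadiene).
Ring C has two sp³ carbons, so it is not fully conjugated — not aromatic (1,3-cyclohexadiene).
Ring D is fully conjugated (every ring atom contributes a p orbital); 2 ring double bonds (4 π electrons) plus a heteroatom lone pair (2) give 6 π electrons. That satisfies 4n+2 with n=1, so ring D is aromatic (imidazole).
Ring E has only sp³ atoms, so it is not fully conjugated — not aromatic (cyclohexane ring).
Ring F has only sp³ atoms, so it is not fully conjugated — not aromatic (cyclohexane ring).
Ring G is fully conjugated (every ring atom contributes a p orbital); 2 ring double bonds (4 π electrons) plus the carbanion lone pair (2) give 6 π electrons. That satisfies 4n+2 with n=1, so ring G is aromatic (cyclopentadienyl anion).
Aromatic: D, G. Total: 2.

2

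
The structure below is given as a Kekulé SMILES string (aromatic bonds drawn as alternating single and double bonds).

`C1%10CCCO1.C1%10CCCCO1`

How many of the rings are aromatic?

0

The SMILES encodes a five-membered saturated ring of four carbons and one oxygen; a six-membered saturated ring of five carbons and one oxygen.
The 5-membered ring with one oxygen has only sp³ atoms, so it is not fully conjugated — not aromatic (tetrahydrofuran).
The 6-membered ring with one oxygen has only sp³ atoms, so it is not fully conjugated — not aromatic (tetrahydropyran).
None of the rings are aromatic. Total: 0.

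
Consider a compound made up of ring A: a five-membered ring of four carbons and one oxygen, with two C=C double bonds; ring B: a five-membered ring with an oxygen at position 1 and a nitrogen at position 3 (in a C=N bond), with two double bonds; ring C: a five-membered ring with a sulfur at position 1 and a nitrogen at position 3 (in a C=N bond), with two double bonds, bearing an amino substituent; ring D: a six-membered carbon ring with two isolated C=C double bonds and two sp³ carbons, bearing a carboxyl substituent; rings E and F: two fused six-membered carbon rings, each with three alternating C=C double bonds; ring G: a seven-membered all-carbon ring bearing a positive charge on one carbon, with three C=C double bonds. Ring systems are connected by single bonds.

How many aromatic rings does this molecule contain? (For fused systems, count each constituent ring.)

6

Ring A is planar and fully conjugated; 2 ring double bonds (4 π electrons) plus a heteroatom lone pair (2) give 6 π electrons. That satisfies 4n+2 with n=1, so ring A is aromatic (furan).
Ring B has a continuous p-orbital overlap around the ring; 2 ring double bonds (4 π electrons) plus a heteroatom lone pair (2) give 6 π electrons. Since 6 = 4n+2 (n=1), ring B is aromatic (oxazole).
Ring C has a continuous p-orbital overlap around the ring; 2 ring double bonds (4 π electrons) plus a heteroatom lone pair (2) give 6 π electrons. That satisfies 4n+2 with n=1, so ring C is aromatic (thiazole).
Ring D has two sp³ carbons, so it is not fully conjugated — not aromatic (1,4-cyclohexadiene).
Rings E and F form a fused bicyclic system with 10 sp² atoms and 10 π electrons from ring double bonds. 10 = 4(2)+2, so the system is aromatic and both rings count as aromatic (naphthalene).
Ring G is planar and fully conjugated; 3 ring double bonds (6 π electrons) plus the carbocation's empty p orbital (0, but keeps the ring conjugated) give 6 π electrons. 6 = 4(1)+2, so ring G is aromatic (tropylium cation).
Aromatic: A, B, C, E, F, G. Total: 6.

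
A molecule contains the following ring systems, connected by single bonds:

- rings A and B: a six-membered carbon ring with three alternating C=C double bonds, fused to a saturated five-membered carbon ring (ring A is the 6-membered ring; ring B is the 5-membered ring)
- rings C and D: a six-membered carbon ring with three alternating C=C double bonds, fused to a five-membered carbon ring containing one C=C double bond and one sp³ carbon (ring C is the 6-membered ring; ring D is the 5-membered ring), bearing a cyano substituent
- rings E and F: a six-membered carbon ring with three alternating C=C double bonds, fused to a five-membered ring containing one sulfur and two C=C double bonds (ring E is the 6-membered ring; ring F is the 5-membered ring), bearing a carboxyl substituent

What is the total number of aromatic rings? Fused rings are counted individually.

Ring A has a continuous p-orbital overlap around the ring; 3 ring double bonds give 6 π electrons. That satisfies 4n+2 with n=1, so ring A is aromatic (benzene ring).
Ring B has three sp³ carbons, so it is not fully conjugated — not aromatic (cyclopentane ring).
Ring C is fully conjugated (every ring atom contributes a p orbital); 3 ring double bonds give 6 π electrons. That satisfies 4n+2 with n=1, so ring C is aromatic (benzene ring).
Ring D has one sp³ carbon, so it is not fully conjugated — not aromatic (cyclopentene ring).
Rings E and F form a fused bicyclic system (with one sulfur) with 9 sp² atoms and 10 π electrons from ring double bonds plus a heteroatom lone pair. 10 = 4(2)+2, so the system is aromatic and both rings count as aromatic (benzothiophene).
Aromatic: A, C, E, F. Total: 4.

4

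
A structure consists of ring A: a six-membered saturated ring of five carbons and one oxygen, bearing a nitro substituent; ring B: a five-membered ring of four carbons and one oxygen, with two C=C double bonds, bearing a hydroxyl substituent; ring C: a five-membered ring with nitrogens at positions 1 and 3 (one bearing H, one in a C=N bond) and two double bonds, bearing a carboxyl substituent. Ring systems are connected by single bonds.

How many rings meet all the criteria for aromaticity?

Ring A has only sp³ atoms, so it is not fully conjugated — not aromatic (tetrahydropyran).
Ring B is planar and fully conjugated; 2 ring double bonds (4 π electrons) plus a heteroatom lone pair (2) give 6 π electrons. 6 = 4(1)+2, so ring B is aromatic (furan).
Ring C has a continuous p-orbital overlap around the ring; 2 ring double bonds (4 π electrons) plus a heteroatom lone pair (2) give 6 π electrons. Since 6 = 4n+2 (n=1), ring C is aromatic (imidazole).
Aromatic: B, C. Total: 2.

2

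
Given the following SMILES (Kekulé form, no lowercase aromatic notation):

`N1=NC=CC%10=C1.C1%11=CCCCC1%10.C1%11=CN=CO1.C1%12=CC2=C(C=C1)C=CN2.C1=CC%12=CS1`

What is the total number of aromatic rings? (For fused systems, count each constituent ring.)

The SMILES encodes a six-membered ring with two adjacent nitrogens and three alternating double bonds; a six-membered carbon ring with one C=C double bond; a five-membered ring with an oxygen at position 1 and a nitrogen at position 3 (in a C=N bond), with two double bonds; a six-membered carbon ring with three alternating C=C double bonds, fused to a five-membered ring containing one N–H nitrogen and two C=C double bonds; a five-membered ring of four carbons and one sulfur, with two C=C double bonds.
The 6-membered ring with two nitrogens (1,2) is fully conjugated (every ring atom contributes a p orbital); 3 ring double bonds give 6 π electrons. Since 6 = 4n+2 (n=1), it is aromatic (pyridazine).
The 6-membered ring has four sp³ carbons, so it is not fully conjugated — not aromatic (cyclohexene).
The 5-membered ring with one oxygen and one =N– is planar and fully conjugated; 2 ring double bonds (4 π electrons) plus a heteroatom lone pair (2) give 6 π electrons. That satisfies 4n+2 with n=1, so it is aromatic (oxazole).
The fused 6/5-membered bicyclic (with one N–H) is a single π system with 9 sp² atoms and 10 π electrons from ring double bonds plus a heteroatom lone pair. 10 = 4(2)+2, so the system is aromatic and both rings count as aromatic (indole).
The 5-membered ring with one sulfur is fully conjugated (every ring atom contributes a p orbital); 2 ring double bonds (4 π electrons) plus a heteroatom lone pair (2) give 6 π electrons. That satisfies 4n+2 with n=1, so it is aromatic (thiophene).
5 of the 6 rings are aromatic. Total: 5.

5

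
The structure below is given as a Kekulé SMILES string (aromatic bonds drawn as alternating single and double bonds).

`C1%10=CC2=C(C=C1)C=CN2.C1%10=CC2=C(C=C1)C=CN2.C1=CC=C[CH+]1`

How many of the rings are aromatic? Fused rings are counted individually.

The SMILES encodes a six-membered carbon ring with three alternating C=C double bonds, fused to a five-membered ring containing one N–H nitrogen and two C=C double bonds; a six-membered carbon ring with three alternating C=C double bonds, fused to a five-membered ring containing one N–H nitrogen and two C=C double bonds; a five-membered all-carbon ring bearing a positive charge on one carbon, with two C=C double bonds.
The fused 6/5-membered bicyclic (with one N–H) is a single π system with 9 sp² atoms and 10 π electrons from ring double bonds plus a heteroatom lone pair. 10 = 4(2)+2, so the system is aromatic and both rings count as aromatic (indole).
The fused 6/5-membered bicyclic (with one N–H) is a single π system with 9 sp² atoms and 10 π electrons from ring double bonds plus a heteroatom lone pair. 10 = 4(2)+2, so the system is aromatic and both rings count as aromatic (indole).
The 5-membered ring has only sp² ring atoms; a planar conformation would have a fully conjugated π system of 4 electrons. But 4 = 4(1), which is 4n not 4n+2, so it is not aromatic (cyclopentadienyl cation).
4 of the 5 rings are aromatic. Total: 4.

4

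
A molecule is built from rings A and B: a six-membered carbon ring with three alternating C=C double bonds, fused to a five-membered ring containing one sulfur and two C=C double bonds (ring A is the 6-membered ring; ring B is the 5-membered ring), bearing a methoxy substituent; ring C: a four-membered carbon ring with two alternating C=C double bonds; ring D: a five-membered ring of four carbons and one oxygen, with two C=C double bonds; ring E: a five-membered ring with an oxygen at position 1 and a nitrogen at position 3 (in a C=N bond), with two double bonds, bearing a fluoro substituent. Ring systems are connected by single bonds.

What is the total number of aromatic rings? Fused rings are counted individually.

4

Rings A and B form a fused bicyclic system (with one sulfur) with 9 sp² atoms and 10 π electrons from ring double bonds plus a heteroatom lone pair. 10 = 4(2)+2, so the system is aromatic and both rings count as aromatic (benzothiophene).
Ring C has only sp² ring atoms; a planar conformation would have a fully conjugated π system of 4 electrons. But 4 = 4(1), which is 4n not 4n+2, so ring C is not aromatic (cyclobutadiene) — cyclobutadiene is antiaromatic and distorts to a rectangle.
Ring D is fully conjugated (every ring atom contributes a p orbital); 2 ring double bonds (4 π electrons) plus a heteroatom lone pair (2) give 6 π electrons. 6 = 4(1)+2, so ring D is aromatic (furan).
Ring E is planar and fully conjugated; 2 ring double bonds (4 π electrons) plus a heteroatom lone pair (2) give 6 π electrons. Since 6 = 4n+2 (n=1), ring E is aromatic (oxazole).
Aromatic: A, B, D, E. Total: 4.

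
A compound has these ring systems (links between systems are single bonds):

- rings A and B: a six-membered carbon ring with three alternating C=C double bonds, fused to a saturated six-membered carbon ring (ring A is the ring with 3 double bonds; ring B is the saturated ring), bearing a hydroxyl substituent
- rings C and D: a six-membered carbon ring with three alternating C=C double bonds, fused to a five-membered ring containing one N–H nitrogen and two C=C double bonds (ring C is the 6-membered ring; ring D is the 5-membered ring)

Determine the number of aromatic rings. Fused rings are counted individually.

3

Ring A is planar and fully conjugated; 3 ring double bonds give 6 π electrons. 6 = 4(1)+2, so ring A is aromatic (benzene ring).
Ring B has four sp³ carbons, so it is not fully conjugated — not aromatic (cyclohexane ring).
Rings C and D form a fused bicyclic system (with one N–H) with 9 sp² atoms and 10 π electrons from ring double bonds plus a heteroatom lone pair. 10 = 4(2)+2, so the system is aromatic and both rings count as aromatic (indole).
Aromatic: A, C, D. Total: 3.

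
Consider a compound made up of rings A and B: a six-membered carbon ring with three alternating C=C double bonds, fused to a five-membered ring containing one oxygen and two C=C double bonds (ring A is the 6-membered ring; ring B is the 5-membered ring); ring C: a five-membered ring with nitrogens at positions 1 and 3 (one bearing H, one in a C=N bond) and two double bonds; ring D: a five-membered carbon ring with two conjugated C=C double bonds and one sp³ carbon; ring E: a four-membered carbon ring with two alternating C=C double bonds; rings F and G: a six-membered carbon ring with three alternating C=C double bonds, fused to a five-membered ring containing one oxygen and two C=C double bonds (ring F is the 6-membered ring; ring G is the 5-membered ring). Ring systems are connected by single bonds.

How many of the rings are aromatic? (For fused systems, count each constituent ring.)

5

Rings A and B form a fused bicyclic system (with one oxygen) with 9 sp² atoms and 10 π electrons from ring double bonds plus a heteroatom lone pair. 10 = 4(2)+2, so the system is aromatic and both rings count as aromatic (benzofuran).
Ring C is fully conjugated (every ring atom contributes a p orbital); 2 ring double bonds (4 π electrons) plus a heteroatom lone pair (2) give 6 π electrons. That satisfies 4n+2 with n=1, so ring C is aromatic (imidazole).
Ring D has one sp³ carbon, so it is not fully conjugated — not aromatic (cyclopentadiene).
Ring E has only sp² ring atoms; a planar conformation would have a fully conjugated π system of 4 electrons. But 4 = 4(1), which is 4n not 4n+2, so ring E is not aromatic (cyclobutadiene) — cyclobutadiene is antiaromatic and distorts to a rectangle.
Rings F and G form a fused bicyclic system (with one oxygen) with 9 sp² atoms and 10 π electrons from ring double bonds plus a heteroatom lone pair. 10 = 4(2)+2, so the system is aromatic and both rings count as aromatic (benzofuran).
Aromatic: A, B, C, F, G. Total: 5.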